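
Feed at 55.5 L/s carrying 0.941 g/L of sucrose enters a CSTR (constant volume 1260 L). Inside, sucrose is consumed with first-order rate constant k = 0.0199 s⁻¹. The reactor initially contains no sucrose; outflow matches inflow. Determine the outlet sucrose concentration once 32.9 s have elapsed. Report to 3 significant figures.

V dC/dt = Q(C_in − C) − k V C.
dC/dt = (Q/V) C_in − (Q/V + k) C; effective rate a = Q/V + k = 0.044048 + 0.0199 = 0.063948 s⁻¹.
C_ss = Q C_in/(Q + kV) = 0.64817 g/L; C(t) = C_ss + (C₀ − C_ss) e^(−a t).
C(32.9) = 0.64817 + (-0.64817)·e^(−0.063948·32.9) = 0.64817 + (-0.64817)·0.12198 = 0.56910 g/L.

0.569 g/L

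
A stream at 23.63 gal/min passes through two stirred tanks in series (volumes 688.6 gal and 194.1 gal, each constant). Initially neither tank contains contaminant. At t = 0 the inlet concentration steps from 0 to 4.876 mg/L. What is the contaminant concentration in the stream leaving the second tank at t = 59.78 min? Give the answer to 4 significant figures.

4.004 mg/L

Time constants: τᵢ = Vᵢ/Q for each well-mixed tank.
τ₁ = 688.6/23.63 = 29.1409 min; τ₂ = 194.1/23.63 = 8.21413 min.
Solving the cascade with C₁(0)=C₂(0)=0 gives C₂(t) = C_in[1 − (τ₁ e^(−t/τ₁) − τ₂ e^(−t/τ₂))/(τ₁ − τ₂)].
At t = 59.78: e^(−t/τ₁) = 0.128553, e^(−t/τ₂) = 0.000690773.
C₂ = 4.876·[1 − (29.1409·0.128553 − 8.21413·0.000690773)/(20.9268)] = 4.876·0.821258 = 4.00446 mg/L.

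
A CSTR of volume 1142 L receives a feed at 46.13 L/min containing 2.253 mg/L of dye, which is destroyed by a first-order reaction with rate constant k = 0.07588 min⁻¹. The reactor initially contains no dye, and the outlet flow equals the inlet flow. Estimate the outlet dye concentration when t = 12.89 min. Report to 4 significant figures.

0.6078 mg/L

Accumulation = in − out − consumed: V dC/dt = Q C_in − Q C − k V C.
This is linear with rate a = Q/V + k = 0.116274 min⁻¹.
C_ss = Q C_in/(Q + kV) = 0.782701 mg/L; C(t) = C_ss + (C₀ − C_ss) e^(−a t).
C(12.89) = 0.782701 + (-0.782701)·e^(−0.116274·12.89) = 0.782701 + (-0.782701)·0.223404 = 0.607842 mg/L.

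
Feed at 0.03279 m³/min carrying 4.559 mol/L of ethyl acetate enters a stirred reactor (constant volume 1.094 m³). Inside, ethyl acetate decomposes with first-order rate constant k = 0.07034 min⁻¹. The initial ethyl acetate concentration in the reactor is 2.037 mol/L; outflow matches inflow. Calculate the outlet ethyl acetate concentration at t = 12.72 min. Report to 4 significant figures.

Accumulation = in − out − consumed: V dC/dt = Q C_in − Q C − k V C.
dC/dt = (Q/V) C_in − (Q/V + k) C; effective rate a = Q/V + k = 0.0299726 + 0.07034 = 0.100313 min⁻¹.
C_ss = Q C_in/(Q + kV) = 1.36219 mol/L; C(t) = C_ss + (C₀ − C_ss) e^(−a t).
C(12.72) = 1.36219 + (0.674808)·e^(−0.100313·12.72) = 1.36219 + (0.674808)·0.279158 = 1.55057 mol/L.

1.551 mol/L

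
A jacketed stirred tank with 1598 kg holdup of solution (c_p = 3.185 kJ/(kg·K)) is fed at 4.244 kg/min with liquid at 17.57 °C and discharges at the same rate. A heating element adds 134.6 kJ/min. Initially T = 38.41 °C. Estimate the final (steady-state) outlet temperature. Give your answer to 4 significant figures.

27.53 °C

M c_p dT/dt = ṁ c_p (T_in − T) + Q̇.
At steady state dT/dt = 0 ⇒ T_ss = T_in + Q̇/(ṁ c_p) = 17.57 + 134.6/(4.244·3.185) = 27.5277 °C.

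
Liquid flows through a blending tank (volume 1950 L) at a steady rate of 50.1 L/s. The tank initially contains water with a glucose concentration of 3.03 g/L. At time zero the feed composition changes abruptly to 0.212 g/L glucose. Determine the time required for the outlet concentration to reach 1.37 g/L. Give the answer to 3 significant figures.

Species balance: V dC/dt = Q(C_in − C) ⇒ τ = V/Q = 38.922 s.
C(t) = C_in + (C₀ − C_in) e^(−t/τ). Set C = 1.37 and solve for t:
e^(−t/τ) = (C − C_in)/(C₀ − C_in) = (1.37 − 0.212)/(3.03 − 0.212) = 0.41093
t = −τ ln(…) = 38.922 × 0.88933 = 34.615 s.

34.6 s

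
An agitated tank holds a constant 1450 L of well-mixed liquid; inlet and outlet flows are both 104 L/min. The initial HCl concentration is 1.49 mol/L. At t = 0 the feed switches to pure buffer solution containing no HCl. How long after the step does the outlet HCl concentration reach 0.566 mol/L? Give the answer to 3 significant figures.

Species balance on the tank: V dC/dt = Q(C_in − C), so τ = V/Q = 13.942 min.
C(t) = C_in + (C₀ − C_in) e^(−t/τ). Set C = 0.566 and solve for t:
e^(−t/τ) = (C − C_in)/(C₀ − C_in) = (0.566 − 0)/(1.49 − 0) = 0.37987
t = −τ ln(…) = 13.942 × 0.96794 = 13.495 min.

13.5 min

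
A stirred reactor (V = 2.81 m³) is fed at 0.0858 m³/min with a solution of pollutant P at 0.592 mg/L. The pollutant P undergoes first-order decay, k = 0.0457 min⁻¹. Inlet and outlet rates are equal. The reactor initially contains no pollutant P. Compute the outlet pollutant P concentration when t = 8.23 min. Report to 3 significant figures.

Accumulation = in − out − consumed: V dC/dt = Q C_in − Q C − k V C.
dC/dt = (Q/V) C_in − (Q/V + k) C; effective rate a = Q/V + k = 0.030534 + 0.0457 = 0.076234 min⁻¹.
C_ss = Q C_in/(Q + kV) = 0.23711 mg/L; C(t) = C_ss + (C₀ − C_ss) e^(−a t).
C(8.23) = 0.23711 + (-0.23711)·e^(−0.076234·8.23) = 0.23711 + (-0.23711)·0.53398 = 0.11050 mg/L.

0.111 mg/L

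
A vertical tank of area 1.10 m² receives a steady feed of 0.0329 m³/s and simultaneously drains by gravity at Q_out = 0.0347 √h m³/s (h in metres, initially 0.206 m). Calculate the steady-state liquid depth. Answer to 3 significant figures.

0.899 m

Level balance: A dh/dt = 0.0329 − 0.0347 √h. Setting dh/dt = 0:
Q_in = 0.0347 √h_ss ⇒ √h_ss = 0.0329/0.0347 = 0.94813.
h_ss = 0.94813² = 0.89894 m. (Since h₀ = 0.206 m < h_ss, the level will rise toward this value.)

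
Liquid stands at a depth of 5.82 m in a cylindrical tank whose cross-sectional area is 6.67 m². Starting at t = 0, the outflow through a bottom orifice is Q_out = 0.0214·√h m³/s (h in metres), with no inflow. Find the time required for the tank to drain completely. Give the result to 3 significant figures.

A dh/dt = −Q_out = −0.0214 √h.
∫ h^(−1/2) dh = −(0.0214/A) ∫ dt, giving 2√h = 2√h₀ − (0.0214/A) t.
Tank is empty when √h = 0: t_empty = 2A√h₀/0.0214.
t_empty = 2·6.67·√5.82/0.0214 = 13.340·2.4125/0.0214 = 1503.8 s.

1500 s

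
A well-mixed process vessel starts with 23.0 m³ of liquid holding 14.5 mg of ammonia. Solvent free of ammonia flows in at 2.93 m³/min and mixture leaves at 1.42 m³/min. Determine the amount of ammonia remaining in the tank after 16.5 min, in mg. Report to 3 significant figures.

Let m(t) be the amount of ammonia. Volume: V(t) = V₀ + (Q_in − Q_out) t = 23.0 + 1.5100 t; V(16.5) = 47.915 m³.
Solute balance: dm/dt = 0 − Q_out C = −Q_out m/V(t).
dm/m = −Q_out dt/(V₀ + 1.5100 t); integrating gives ln(m/m₀) = −(Q_out/(Q_in−Q_out)) ln(V/V₀).
m = m₀ (V₀/V)^(Q_out/(Q_in−Q_out)) = 14.5 × (23.0/47.915)^(0.94040) = 7.2715 mg.

7.27 mg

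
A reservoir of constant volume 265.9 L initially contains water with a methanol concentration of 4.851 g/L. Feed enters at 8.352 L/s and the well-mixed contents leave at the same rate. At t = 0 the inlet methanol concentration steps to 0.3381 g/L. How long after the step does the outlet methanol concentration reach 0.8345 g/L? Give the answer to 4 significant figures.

70.27 s

Species balance: V dC/dt = Q(C_in − C) ⇒ τ = V/Q = 31.8367 s.
C(t) = C_in + (C₀ − C_in) e^(−t/τ). Set C = 0.8345 and solve for t:
e^(−t/τ) = (C − C_in)/(C₀ − C_in) = (0.8345 − 0.3381)/(4.851 − 0.3381) = 0.109996
t = −τ ln(…) = 31.8367 × 2.20731 = 70.2735 s.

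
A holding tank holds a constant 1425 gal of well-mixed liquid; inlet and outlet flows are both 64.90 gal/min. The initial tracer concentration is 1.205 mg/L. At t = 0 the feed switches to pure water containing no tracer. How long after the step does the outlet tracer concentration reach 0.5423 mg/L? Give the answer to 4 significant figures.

17.53 min

Unsteady species balance (constant V, well mixed): V dC/dt = Q(C_in − C), so τ = V/Q = 21.9569 min.
C(t) = C_in + (C₀ − C_in) e^(−t/τ). Set C = 0.5423 and solve for t:
e^(−t/τ) = (C − C_in)/(C₀ − C_in) = (0.5423 − 0)/(1.205 − 0) = 0.450041
t = −τ ln(…) = 21.9569 × 0.798415 = 17.5307 min.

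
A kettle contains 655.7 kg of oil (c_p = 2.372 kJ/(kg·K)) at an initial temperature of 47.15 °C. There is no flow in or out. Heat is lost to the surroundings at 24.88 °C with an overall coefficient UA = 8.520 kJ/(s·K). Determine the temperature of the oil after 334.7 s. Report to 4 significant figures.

Heat balance on the well-mixed liquid: M c_p dT/dt = −UA(T − T_amb).
dT/dt = (T_ss − T)/τ with T_ss = T_amb = 24.8800 °C, τ = M c_p/UA = 655.7·2.372/8.520 = 182.549 s.
Integrating: T(t) = T_ss + (T₀ − T_ss) e^(−t/τ).
T(334.7) = 24.8800 + (22.2700)·0.159857 = 28.4400 °C.

28.44 °C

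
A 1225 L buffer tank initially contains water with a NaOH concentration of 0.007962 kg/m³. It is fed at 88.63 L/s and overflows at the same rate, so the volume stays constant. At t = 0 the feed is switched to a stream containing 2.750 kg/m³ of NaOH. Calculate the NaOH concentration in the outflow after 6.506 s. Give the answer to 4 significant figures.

1.037 kg/m³

Accumulation = in − out for the solute gives V dC/dt = Q(C_in − C).
Rewrite as dC/dt + C/τ = C_in/τ, τ = V/Q = 13.8215 s.
Integrating: C(t) = C_in + (C₀ − C_in) e^(−t/τ).
C(6.506) = 2.750 + (0.007962 − 2.750)·e^(−6.506/13.8215) = 2.750 + (-2.74204)·0.624555 = 1.03745 kg/m³.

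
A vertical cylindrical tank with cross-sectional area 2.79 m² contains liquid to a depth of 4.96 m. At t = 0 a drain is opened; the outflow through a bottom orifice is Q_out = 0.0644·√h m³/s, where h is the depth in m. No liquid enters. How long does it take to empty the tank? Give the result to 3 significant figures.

Unsteady balance on liquid volume: A dh/dt = −0.0644 √h.
Separate and integrate: 2(√h − √h₀) = −(0.0644/A) t.
Tank is empty when √h = 0: t_empty = 2A√h₀/0.0644.
t_empty = 2·2.79·√4.96/0.0644 = 5.5800·2.2271/0.0644 = 192.97 s.

193 s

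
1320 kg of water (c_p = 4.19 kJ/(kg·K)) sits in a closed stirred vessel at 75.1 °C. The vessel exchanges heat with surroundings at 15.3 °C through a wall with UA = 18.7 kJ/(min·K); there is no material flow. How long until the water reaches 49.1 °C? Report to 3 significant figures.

Unsteady energy balance on the tank contents: M c_p dT/dt = −UA(T − T_amb).
τ = M c_p/UA = 295.76 min; T_ss = T_amb = 15.300 °C.
T(t) = T_ss + (T₀ − T_ss)e^(−t/τ); set T = 49.1:
t = −τ ln[(T − T_ss)/(T₀ − T_ss)] = −295.76 · ln(0.56522) = 168.75 min.

169 min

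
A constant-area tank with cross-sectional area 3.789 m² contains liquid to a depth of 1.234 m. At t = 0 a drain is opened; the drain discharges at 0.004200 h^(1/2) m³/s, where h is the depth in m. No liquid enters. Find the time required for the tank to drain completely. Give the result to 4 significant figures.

2004 s

With no inflow, A dh/dt = −0.004200 √h.
Separate and integrate: 2(√h − √h₀) = −(0.004200/A) t.
Set h = 0: 2√h₀ = (0.004200/A) t_empty ⇒ t_empty = 2A√h₀/0.004200.
t_empty = 2·3.789·√1.234/0.004200 = 7.57800·1.11086/0.004200 = 2004.30 s.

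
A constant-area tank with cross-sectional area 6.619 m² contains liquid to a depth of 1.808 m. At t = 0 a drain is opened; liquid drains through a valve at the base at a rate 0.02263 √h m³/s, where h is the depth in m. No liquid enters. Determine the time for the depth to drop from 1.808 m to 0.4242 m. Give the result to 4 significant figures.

405.6 s

A dh/dt = −Q_out = −0.02263 √h.
∫ h^(−1/2) dh = −(0.02263/A) ∫ dt, giving 2√h = 2√h₀ − (0.02263/A) t.
t = 2A(√h₀ − √h)/0.02263 = 2·6.619·(√1.808 − √0.4242)/0.02263
  = 13.2380 × (1.34462 − 0.651306) / 0.02263 = 405.571 s.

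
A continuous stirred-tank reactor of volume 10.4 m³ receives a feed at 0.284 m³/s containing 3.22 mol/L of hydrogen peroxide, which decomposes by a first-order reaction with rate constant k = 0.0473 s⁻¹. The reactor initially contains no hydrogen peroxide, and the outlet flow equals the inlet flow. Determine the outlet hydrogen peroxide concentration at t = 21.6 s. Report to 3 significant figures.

Species balance: V dC/dt = Q C_in − Q C − k V C.
dC/dt = (Q/V) C_in − (Q/V + k) C; effective rate a = Q/V + k = 0.027308 + 0.0473 = 0.074608 s⁻¹.
C_ss = Q C_in/(Q + kV) = 1.1786 mol/L; C(t) = C_ss + (C₀ − C_ss) e^(−a t).
C(21.6) = 1.1786 + (-1.1786)·e^(−0.074608·21.6) = 1.1786 + (-1.1786)·0.19958 = 0.94335 mol/L.

0.943 mol/L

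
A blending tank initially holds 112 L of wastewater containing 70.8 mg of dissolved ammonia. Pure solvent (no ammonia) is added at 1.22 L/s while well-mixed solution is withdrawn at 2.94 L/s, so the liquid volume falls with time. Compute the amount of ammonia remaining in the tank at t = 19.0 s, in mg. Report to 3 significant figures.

Let m(t) be the amount of ammonia. Volume: V(t) = V₀ + (Q_in − Q_out) t = 112 − 1.7200 t; V(19.0) = 79.320 L.
Species balance (pure solvent in): dm/dt = −Q_out · m/V(t).
Separate: dm/m = −Q_out dt/V(t) ⇒ ln(m/m₀) = −(Q_out/(Q_in−Q_out)) ln(V/V₀).
m = m₀ (V₀/V)^(Q_out/(Q_in−Q_out)) = 70.8 × (112/79.320)^(-1.7093) = 39.257 mg.

39.3 mg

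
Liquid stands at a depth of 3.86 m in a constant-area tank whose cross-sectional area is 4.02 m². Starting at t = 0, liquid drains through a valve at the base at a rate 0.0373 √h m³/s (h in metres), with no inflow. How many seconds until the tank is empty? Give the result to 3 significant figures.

With no inflow, A dh/dt = −0.0373 √h.
This is separable: 2 d(√h)/dt = −0.0373/A, so √h = √h₀ − (0.0373/(2A)) t.
Tank is empty when √h = 0: t_empty = 2A√h₀/0.0373.
t_empty = 2·4.02·√3.86/0.0373 = 8.0400·1.9647/0.0373 = 423.49 s.

423 s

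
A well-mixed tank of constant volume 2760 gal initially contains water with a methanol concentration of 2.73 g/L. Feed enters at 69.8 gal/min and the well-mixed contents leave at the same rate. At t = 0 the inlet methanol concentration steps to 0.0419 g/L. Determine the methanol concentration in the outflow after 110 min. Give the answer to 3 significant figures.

0.208 g/L

Mass balance on the solute (V constant): V dC/dt = Q(C_in − C).
So dC/dt = (C_in − C)/τ with τ = V/Q = 2760/69.8 = 39.542 min.
Solution: C(t) = C_in + (C₀ − C_in) e^(−t/τ).
C(110) = 0.0419 + (2.73 − 0.0419)·e^(−110/39.542) = 0.0419 + (2.6881)·0.061922 = 0.20835 g/L.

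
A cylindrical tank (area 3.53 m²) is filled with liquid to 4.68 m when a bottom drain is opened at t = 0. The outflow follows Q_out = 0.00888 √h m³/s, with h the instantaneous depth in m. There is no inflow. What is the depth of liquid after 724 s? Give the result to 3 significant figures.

1.57 m

Unsteady balance on liquid volume: A dh/dt = −0.00888 √h.
This is separable: 2 d(√h)/dt = −0.00888/A, so √h = √h₀ − (0.00888/(2A)) t.
√h = √4.68 − 0.00888·724/(2·3.53) = 2.1633 − 0.91064 = 1.2527.
h = 1.2527² = 1.5692 m.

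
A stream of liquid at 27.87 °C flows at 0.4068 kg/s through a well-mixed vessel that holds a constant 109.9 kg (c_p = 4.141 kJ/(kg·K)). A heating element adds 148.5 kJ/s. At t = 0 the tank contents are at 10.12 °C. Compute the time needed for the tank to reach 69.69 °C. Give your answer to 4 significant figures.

223.3 s

Heat balance on the well-mixed liquid: M c_p dT/dt = ṁ c_p (T_in − T) + 148.5.
τ = M/ṁ = 270.157 s; T_ss = T_in + Q̇/(ṁ c_p) = 116.024 °C.
T(t) = T_ss + (T₀ − T_ss) e^(−t/τ). Set T = 69.69:
e^(−t/τ) = (69.69 − 116.024)/(10.12 − 116.024) = 0.437508
t = −270.157 · ln(0.437508) = 223.329 s.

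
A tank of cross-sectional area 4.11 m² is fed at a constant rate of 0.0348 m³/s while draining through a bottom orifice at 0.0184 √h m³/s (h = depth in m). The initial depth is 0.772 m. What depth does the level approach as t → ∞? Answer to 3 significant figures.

Level balance: A dh/dt = 0.0348 − 0.0184 √h. Setting dh/dt = 0:
Q_in = 0.0184 √h_ss ⇒ √h_ss = 0.0348/0.0184 = 1.8913.
h_ss = 1.8913² = 3.5770 m. (Since h₀ = 0.772 m < h_ss, the level will rise toward this value.)

3.58 m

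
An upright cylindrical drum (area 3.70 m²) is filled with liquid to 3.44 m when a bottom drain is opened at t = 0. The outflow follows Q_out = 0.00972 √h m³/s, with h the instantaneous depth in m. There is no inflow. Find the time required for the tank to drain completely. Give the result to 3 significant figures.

1410 s

Unsteady balance on liquid volume: A dh/dt = −0.00972 √h.
This is separable: 2 d(√h)/dt = −0.00972/A, so √h = √h₀ − (0.00972/(2A)) t.
Tank is empty when √h = 0: t_empty = 2A√h₀/0.00972.
t_empty = 2·3.70·√3.44/0.00972 = 7.4000·1.8547/0.00972 = 1412.0 s.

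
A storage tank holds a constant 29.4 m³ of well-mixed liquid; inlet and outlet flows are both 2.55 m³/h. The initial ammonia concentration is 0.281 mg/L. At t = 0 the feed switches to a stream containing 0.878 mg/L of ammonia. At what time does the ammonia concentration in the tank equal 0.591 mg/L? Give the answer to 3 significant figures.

Transient balance on the dissolved component: V dC/dt = Q(C_in − C), so τ = V/Q = 11.529 h.
C(t) = C_in + (C₀ − C_in) e^(−t/τ). Set C = 0.591 and solve for t:
e^(−t/τ) = (C − C_in)/(C₀ − C_in) = (0.591 − 0.878)/(0.281 − 0.878) = 0.48074
t = −τ ln(…) = 11.529 × 0.73243 = 8.4445 h.

8.44 h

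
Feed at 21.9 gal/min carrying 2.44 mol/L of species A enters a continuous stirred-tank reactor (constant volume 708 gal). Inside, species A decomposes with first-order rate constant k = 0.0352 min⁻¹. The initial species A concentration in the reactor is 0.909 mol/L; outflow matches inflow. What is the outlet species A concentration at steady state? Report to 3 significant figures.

1.14 mol/L

Species balance: V dC/dt = Q C_in − Q C − k V C.
Steady state (dC/dt = 0): C_ss = Q C_in/(Q + kV) = C_in/(1 + kV/Q).
C_ss = 21.9·2.44/(21.9 + 0.0352·708) = 53.436/46.822 = 1.1413 mol/L.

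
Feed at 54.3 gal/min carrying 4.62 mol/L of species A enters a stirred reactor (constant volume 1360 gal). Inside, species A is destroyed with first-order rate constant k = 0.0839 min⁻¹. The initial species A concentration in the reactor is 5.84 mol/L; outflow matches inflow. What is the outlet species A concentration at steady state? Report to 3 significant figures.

1.49 mol/L

Accumulation = in − out − consumed: V dC/dt = Q C_in − Q C − k V C.
At steady state: 0 = Q C_in − (Q + kV) C_ss, so C_ss = Q C_in/(Q + kV).
C_ss = 54.3·4.62/(54.3 + 0.0839·1360) = 250.87/168.40 = 1.4897 mol/L.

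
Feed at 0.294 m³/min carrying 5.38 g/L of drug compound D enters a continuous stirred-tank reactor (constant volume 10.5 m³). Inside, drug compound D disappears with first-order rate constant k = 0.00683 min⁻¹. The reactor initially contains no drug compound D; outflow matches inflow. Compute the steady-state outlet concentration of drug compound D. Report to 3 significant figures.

Species balance: V dC/dt = Q C_in − Q C − k V C.
Steady state (dC/dt = 0): C_ss = Q C_in/(Q + kV) = C_in/(1 + kV/Q).
C_ss = 0.294·5.38/(0.294 + 0.00683·10.5) = 1.5817/0.36572 = 4.3250 g/L.

4.33 g/L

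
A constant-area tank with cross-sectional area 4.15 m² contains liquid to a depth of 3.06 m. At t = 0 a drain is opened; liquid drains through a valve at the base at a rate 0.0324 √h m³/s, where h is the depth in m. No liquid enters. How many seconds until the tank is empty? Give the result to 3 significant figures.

448 s

A dh/dt = −Q_out = −0.0324 √h.
Separate and integrate: 2(√h − √h₀) = −(0.0324/A) t.
Set h = 0: 2√h₀ = (0.0324/A) t_empty ⇒ t_empty = 2A√h₀/0.0324.
t_empty = 2·4.15·√3.06/0.0324 = 8.3000·1.7493/0.0324 = 448.12 s.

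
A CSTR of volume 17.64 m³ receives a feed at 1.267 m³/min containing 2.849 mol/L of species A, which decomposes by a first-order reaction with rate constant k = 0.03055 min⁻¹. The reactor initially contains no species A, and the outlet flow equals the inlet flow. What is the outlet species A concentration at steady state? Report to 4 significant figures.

1.999 mol/L

Species balance: V dC/dt = Q C_in − Q C − k V C.
At steady state: 0 = Q C_in − (Q + kV) C_ss, so C_ss = Q C_in/(Q + kV).
C_ss = 1.267·2.849/(1.267 + 0.03055·17.64) = 3.60968/1.80590 = 1.99883 mol/L.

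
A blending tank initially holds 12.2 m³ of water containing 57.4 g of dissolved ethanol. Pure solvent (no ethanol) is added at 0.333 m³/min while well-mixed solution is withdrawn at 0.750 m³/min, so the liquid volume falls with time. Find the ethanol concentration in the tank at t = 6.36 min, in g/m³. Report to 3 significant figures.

3.87 g/m³

Let m(t) be the amount of ethanol. Volume: V(t) = V₀ + (Q_in − Q_out) t = 12.2 − 0.41700 t; V(6.36) = 9.5479 m³.
Species balance (pure solvent in): dm/dt = −Q_out · m/V(t).
dm/m = −Q_out dt/(V₀ − 0.41700 t); integrating gives ln(m/m₀) = −(Q_out/(Q_in−Q_out)) ln(V/V₀).
m = m₀ (V₀/V)^(Q_out/(Q_in−Q_out)) = 57.4 × (12.2/9.5479)^(-1.7986) = 36.936 g.
C = m/V = 36.936/9.5479 = 3.8685 g/m³.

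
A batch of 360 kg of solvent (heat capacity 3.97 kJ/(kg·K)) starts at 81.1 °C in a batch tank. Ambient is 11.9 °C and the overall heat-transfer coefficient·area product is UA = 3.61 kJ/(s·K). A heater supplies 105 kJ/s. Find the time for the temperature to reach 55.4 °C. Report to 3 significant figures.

405 s

Lumped-capacitance energy balance: M c_p dT/dt = UA(T_amb − T) + Q̇.
τ = M c_p/UA = 395.90 s; T_ss = T_amb + Q̇/UA = 11.9 + 105/3.61 = 40.986 °C.
T(t) = T_ss + (T₀ − T_ss)e^(−t/τ); set T = 55.4:
t = −τ ln[(T − T_ss)/(T₀ − T_ss)] = −395.90 · ln(0.35933) = 405.21 s.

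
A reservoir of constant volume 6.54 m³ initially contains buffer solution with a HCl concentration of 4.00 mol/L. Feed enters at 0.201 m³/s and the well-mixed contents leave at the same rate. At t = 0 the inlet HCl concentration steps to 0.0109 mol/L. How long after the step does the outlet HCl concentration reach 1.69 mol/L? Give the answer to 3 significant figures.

Accumulation = in − out for the solute gives V dC/dt = Q(C_in − C), so τ = V/Q = 32.537 s.
C(t) = C_in + (C₀ − C_in) e^(−t/τ). Set C = 1.69 and solve for t:
e^(−t/τ) = (C − C_in)/(C₀ − C_in) = (1.69 − 0.0109)/(4.00 − 0.0109) = 0.42092
t = −τ ln(…) = 32.537 × 0.86531 = 28.155 s.

28.2 s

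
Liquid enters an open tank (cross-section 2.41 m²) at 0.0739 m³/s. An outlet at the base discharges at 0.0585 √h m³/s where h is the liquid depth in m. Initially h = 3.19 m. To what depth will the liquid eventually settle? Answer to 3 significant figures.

1.60 m

Unsteady balance on liquid volume: A dh/dt = Q_in − 0.0585 √h. At steady state dh/dt = 0:
Q_in = 0.0585 √h_ss ⇒ √h_ss = 0.0739/0.0585 = 1.2632.
h_ss = 1.2632² = 1.5958 m. (Since h₀ = 3.19 m > h_ss, the level will fall toward this value.)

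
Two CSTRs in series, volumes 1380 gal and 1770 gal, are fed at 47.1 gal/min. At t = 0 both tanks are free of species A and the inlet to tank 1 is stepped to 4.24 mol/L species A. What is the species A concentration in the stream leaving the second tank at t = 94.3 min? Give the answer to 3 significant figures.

Species balance on tank i: dCᵢ/dt = (Cᵢ₋₁ − Cᵢ)/τᵢ with τᵢ = Vᵢ/Q.
τ₁ = 1380/47.1 = 29.299 min; τ₂ = 1770/47.1 = 37.580 min.
Tank 1: C₁ = C_in(1 − e^(−t/τ₁)). Tank 2 (τ₁ ≠ τ₂): C₂ = C_in[1 − (τ₁ e^(−t/τ₁) − τ₂ e^(−t/τ₂))/(τ₁ − τ₂)].
At t = 94.3: e^(−t/τ₁) = 0.040015, e^(−t/τ₂) = 0.081322.
C₂ = 4.24·[1 − (29.299·0.040015 − 37.580·0.081322)/(-8.2803)] = 4.24·0.77252 = 3.2755 mol/L.

3.28 mol/L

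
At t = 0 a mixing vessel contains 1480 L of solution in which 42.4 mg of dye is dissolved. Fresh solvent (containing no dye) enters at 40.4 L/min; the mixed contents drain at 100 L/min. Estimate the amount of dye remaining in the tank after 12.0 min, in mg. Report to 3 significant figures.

14.0 mg

Let m(t) be the amount of dye. Volume: V(t) = V₀ + (Q_in − Q_out) t = 1480 − 59.600 t; V(12.0) = 764.80 L.
Solute balance: dm/dt = 0 − Q_out C = −Q_out m/V(t).
Separate: dm/m = −Q_out dt/V(t) ⇒ ln(m/m₀) = −(Q_out/(Q_in−Q_out)) ln(V/V₀).
m = m₀ (V₀/V)^(Q_out/(Q_in−Q_out)) = 42.4 × (1480/764.80)^(-1.6779) = 14.006 mg.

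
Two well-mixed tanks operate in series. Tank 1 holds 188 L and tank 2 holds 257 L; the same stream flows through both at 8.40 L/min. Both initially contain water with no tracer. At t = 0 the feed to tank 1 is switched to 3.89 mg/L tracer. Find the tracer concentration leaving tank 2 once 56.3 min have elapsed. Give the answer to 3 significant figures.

Species balance on tank i: dCᵢ/dt = (Cᵢ₋₁ − Cᵢ)/τᵢ with τᵢ = Vᵢ/Q.
τ₁ = 188/8.40 = 22.381 min; τ₂ = 257/8.40 = 30.595 min.
Solving the cascade with C₁(0)=C₂(0)=0 gives C₂(t) = C_in[1 − (τ₁ e^(−t/τ₁) − τ₂ e^(−t/τ₂))/(τ₁ − τ₂)].
At t = 56.3: e^(−t/τ₁) = 0.080820, e^(−t/τ₂) = 0.15879.
C₂ = 3.89·[1 − (22.381·0.080820 − 30.595·0.15879)/(-8.2143)] = 3.89·0.62876 = 2.4459 mg/L.

2.45 mg/L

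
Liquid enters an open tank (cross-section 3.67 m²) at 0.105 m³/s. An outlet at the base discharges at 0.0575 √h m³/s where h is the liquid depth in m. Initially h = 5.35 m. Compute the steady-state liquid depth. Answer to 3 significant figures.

3.33 m

Mass balance (ρ constant): A dh/dt = Q_in − 0.0575 √h. At steady state dh/dt = 0:
Q_in = 0.0575 √h_ss ⇒ √h_ss = 0.105/0.0575 = 1.8261.
h_ss = 1.8261² = 3.3346 m. (Since h₀ = 5.35 m > h_ss, the level will fall toward this value.)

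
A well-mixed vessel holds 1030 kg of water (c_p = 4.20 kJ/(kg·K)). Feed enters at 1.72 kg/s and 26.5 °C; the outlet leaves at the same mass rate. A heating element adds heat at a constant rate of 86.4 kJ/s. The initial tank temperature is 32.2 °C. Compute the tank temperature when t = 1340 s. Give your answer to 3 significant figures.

M c_p dT/dt = ṁ c_p (T_in − T) + Q̇.
Rearrange: dT/dt = (T_ss − T)/τ with τ = M/ṁ = 598.84 s and T_ss = T_in + Q̇/(ṁ c_p) = 38.460 °C.
Integrating: T(t) = T_ss + (T₀ − T_ss) e^(−t/τ).
T(1340) = 38.460 + (-6.2601)·e^(−1340/598.84) = 38.460 + (-6.2601)·0.10671 = 37.792 °C.

37.8 °C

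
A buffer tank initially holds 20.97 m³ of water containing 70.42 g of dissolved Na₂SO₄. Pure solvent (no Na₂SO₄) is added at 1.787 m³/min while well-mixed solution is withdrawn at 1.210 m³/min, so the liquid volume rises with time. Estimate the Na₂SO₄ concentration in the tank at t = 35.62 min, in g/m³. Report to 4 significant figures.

Total volume: dV/dt = Q_in − Q_out = 0.577000 m³/min, so V(t) = 20.97 + 0.577000 t and V(35.62) = 41.5227 m³.
Solute balance: dm/dt = 0 − Q_out C = −Q_out m/V(t).
dm/m = −Q_out dt/(V₀ + 0.577000 t); integrating gives ln(m/m₀) = −(Q_out/(Q_in−Q_out)) ln(V/V₀).
m = m₀ (V₀/V)^(Q_out/(Q_in−Q_out)) = 70.42 × (20.97/41.5227)^(2.09705) = 16.8084 g.
C = m/V = 16.8084/41.5227 = 0.404800 g/m³.

0.4048 g/m³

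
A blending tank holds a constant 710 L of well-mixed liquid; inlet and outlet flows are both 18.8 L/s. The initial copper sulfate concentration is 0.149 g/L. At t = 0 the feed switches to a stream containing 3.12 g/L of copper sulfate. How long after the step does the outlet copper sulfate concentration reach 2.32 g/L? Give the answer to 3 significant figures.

Species balance on the tank: V dC/dt = Q(C_in − C), so τ = V/Q = 37.766 s.
C(t) = C_in + (C₀ − C_in) e^(−t/τ). Set C = 2.32 and solve for t:
e^(−t/τ) = (C − C_in)/(C₀ − C_in) = (2.32 − 3.12)/(0.149 − 3.12) = 0.26927
t = −τ ln(…) = 37.766 × 1.3120 = 49.551 s.

49.6 s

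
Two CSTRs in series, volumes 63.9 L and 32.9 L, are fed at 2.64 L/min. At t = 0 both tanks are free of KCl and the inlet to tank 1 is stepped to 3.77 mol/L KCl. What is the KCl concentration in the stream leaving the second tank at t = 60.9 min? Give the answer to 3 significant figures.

3.17 mol/L

Time constants: τᵢ = Vᵢ/Q for each well-mixed tank.
τ₁ = 63.9/2.64 = 24.205 min; τ₂ = 32.9/2.64 = 12.462 min.
Solving the cascade with C₁(0)=C₂(0)=0 gives C₂(t) = C_in[1 − (τ₁ e^(−t/τ₁) − τ₂ e^(−t/τ₂))/(τ₁ − τ₂)].
At t = 60.9: e^(−t/τ₁) = 0.080778, e^(−t/τ₂) = 0.0075455.
C₂ = 3.77·[1 − (24.205·0.080778 − 12.462·0.0075455)/(11.742)] = 3.77·0.84150 = 3.1725 mol/L.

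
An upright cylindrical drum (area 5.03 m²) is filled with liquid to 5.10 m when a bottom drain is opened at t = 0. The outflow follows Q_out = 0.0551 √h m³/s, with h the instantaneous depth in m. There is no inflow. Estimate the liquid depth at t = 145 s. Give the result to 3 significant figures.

A dh/dt = −Q_out = −0.0551 √h.
Separate and integrate: 2(√h − √h₀) = −(0.0551/A) t.
√h = √5.10 − 0.0551·145/(2·5.03) = 2.2583 − 0.79418 = 1.4641.
h = 1.4641² = 2.1437 m.

2.14 m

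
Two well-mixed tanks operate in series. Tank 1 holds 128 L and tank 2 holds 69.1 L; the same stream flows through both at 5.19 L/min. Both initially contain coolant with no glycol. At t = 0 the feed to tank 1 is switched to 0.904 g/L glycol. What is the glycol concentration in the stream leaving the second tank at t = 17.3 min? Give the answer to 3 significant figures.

0.219 g/L

Each tank obeys Vᵢ dCᵢ/dt = Q(Cᵢ₋₁ − Cᵢ), so τᵢ = Vᵢ/Q.
τ₁ = 128/5.19 = 24.663 min; τ₂ = 69.1/5.19 = 13.314 min.
Tank 1: C₁ = C_in(1 − e^(−t/τ₁)). Tank 2 (τ₁ ≠ τ₂): C₂ = C_in[1 − (τ₁ e^(−t/τ₁) − τ₂ e^(−t/τ₂))/(τ₁ − τ₂)].
At t = 17.3: e^(−t/τ₁) = 0.49586, e^(−t/τ₂) = 0.27270.
C₂ = 0.904·[1 − (24.663·0.49586 − 13.314·0.27270)/(11.349)] = 0.904·0.24234 = 0.21907 g/L.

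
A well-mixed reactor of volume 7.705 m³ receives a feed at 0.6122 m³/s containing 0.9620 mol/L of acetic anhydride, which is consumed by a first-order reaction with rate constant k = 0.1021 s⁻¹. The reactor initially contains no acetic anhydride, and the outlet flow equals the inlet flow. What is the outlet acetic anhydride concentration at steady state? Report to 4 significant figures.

0.4210 mol/L

Accumulation = in − out − consumed: V dC/dt = Q C_in − Q C − k V C.
Steady state (dC/dt = 0): C_ss = Q C_in/(Q + kV) = C_in/(1 + kV/Q).
C_ss = 0.6122·0.9620/(0.6122 + 0.1021·7.705) = 0.588936/1.39888 = 0.421006 mol/L.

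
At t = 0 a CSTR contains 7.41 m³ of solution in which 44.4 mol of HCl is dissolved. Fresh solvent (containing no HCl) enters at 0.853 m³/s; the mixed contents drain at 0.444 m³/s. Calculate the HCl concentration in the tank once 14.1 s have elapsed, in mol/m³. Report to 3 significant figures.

1.80 mol/m³

Total volume: dV/dt = Q_in − Q_out = 0.40900 m³/s, so V(t) = 7.41 + 0.40900 t and V(14.1) = 13.177 m³.
Species balance (pure solvent in): dm/dt = −Q_out · m/V(t).
dm/m = −Q_out dt/(V₀ + 0.40900 t); integrating gives ln(m/m₀) = −(Q_out/(Q_in−Q_out)) ln(V/V₀).
m = m₀ (V₀/V)^(Q_out/(Q_in−Q_out)) = 44.4 × (7.41/13.177)^(1.0856) = 23.768 mol.
C = m/V = 23.768/13.177 = 1.8038 mol/m³.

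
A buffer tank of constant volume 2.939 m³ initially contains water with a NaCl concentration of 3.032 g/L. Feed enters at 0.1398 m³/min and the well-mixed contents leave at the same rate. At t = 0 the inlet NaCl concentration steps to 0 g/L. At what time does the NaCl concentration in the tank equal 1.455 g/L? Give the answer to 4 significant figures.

Accumulation = in − out for the solute gives V dC/dt = Q(C_in − C), so τ = V/Q = 21.0229 min.
C(t) = C_in + (C₀ − C_in) e^(−t/τ). Set C = 1.455 and solve for t:
e^(−t/τ) = (C − C_in)/(C₀ − C_in) = (1.455 − 0)/(3.032 − 0) = 0.479881
t = −τ ln(…) = 21.0229 × 0.734217 = 15.4354 min.

15.44 min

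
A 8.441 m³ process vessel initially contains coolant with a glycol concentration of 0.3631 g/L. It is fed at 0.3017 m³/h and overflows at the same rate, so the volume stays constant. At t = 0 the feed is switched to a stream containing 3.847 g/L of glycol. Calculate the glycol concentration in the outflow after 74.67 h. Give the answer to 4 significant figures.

3.605 g/L

Mass balance on the solute (V constant): V dC/dt = Q(C_in − C).
Time constant τ = V/Q = 8.441/0.3017 = 27.9781 h.
Integrating: C(t) = C_in + (C₀ − C_in) e^(−t/τ).
C(74.67) = 3.847 + (0.3631 − 3.847)·e^(−74.67/27.9781) = 3.847 + (-3.48390)·0.0693305 = 3.60546 g/L.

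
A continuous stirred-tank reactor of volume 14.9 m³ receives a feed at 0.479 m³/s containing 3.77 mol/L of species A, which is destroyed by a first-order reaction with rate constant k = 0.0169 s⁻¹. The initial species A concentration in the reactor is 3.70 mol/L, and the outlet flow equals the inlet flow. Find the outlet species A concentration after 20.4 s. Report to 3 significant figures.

V dC/dt = Q(C_in − C) − k V C.
dC/dt = (Q/V) C_in − (Q/V + k) C; effective rate a = Q/V + k = 0.032148 + 0.0169 = 0.049048 s⁻¹.
C_ss = Q C_in/(Q + kV) = 2.4710 mol/L; C(t) = C_ss + (C₀ − C_ss) e^(−a t).
C(20.4) = 2.4710 + (1.2290)·e^(−0.049048·20.4) = 2.4710 + (1.2290)·0.36767 = 2.9229 mol/L.

2.92 mol/L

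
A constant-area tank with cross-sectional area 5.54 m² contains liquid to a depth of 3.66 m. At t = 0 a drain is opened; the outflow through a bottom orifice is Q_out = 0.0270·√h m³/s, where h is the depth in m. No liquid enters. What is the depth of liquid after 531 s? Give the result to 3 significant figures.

0.383 m

Unsteady balance on liquid volume: A dh/dt = −0.0270 √h.
∫ h^(−1/2) dh = −(0.0270/A) ∫ dt, giving 2√h = 2√h₀ − (0.0270/A) t.
√h = √3.66 − 0.0270·531/(2·5.54) = 1.9131 − 1.2940 = 0.61916.
h = 0.61916² = 0.38336 m.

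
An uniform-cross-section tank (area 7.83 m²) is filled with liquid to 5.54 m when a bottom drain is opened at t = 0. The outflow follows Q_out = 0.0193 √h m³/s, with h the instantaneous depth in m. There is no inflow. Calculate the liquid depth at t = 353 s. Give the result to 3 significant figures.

3.68 m

Volume balance on the tank: A dh/dt = −0.0193 √h.
Separate and integrate: 2(√h − √h₀) = −(0.0193/A) t.
√h = √5.54 − 0.0193·353/(2·7.83) = 2.3537 − 0.43505 = 1.9187.
h = 1.9187² = 3.6813 m.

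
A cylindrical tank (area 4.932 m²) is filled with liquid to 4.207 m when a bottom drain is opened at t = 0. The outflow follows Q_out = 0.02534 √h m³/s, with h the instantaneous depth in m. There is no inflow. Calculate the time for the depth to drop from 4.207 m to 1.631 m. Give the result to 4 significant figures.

Unsteady balance on liquid volume: A dh/dt = −0.02534 √h.
Separate and integrate: 2(√h − √h₀) = −(0.02534/A) t.
t = 2A(√h₀ − √h)/0.02534 = 2·4.932·(√4.207 − √1.631)/0.02534
  = 9.86400 × (2.05110 − 1.27711) / 0.02534 = 301.288 s.

301.3 s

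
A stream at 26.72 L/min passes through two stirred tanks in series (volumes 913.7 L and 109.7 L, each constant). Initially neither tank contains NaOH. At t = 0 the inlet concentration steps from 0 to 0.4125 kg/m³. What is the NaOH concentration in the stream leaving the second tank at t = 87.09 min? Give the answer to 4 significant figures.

0.3758 kg/m³

Species balance on tank i: dCᵢ/dt = (Cᵢ₋₁ − Cᵢ)/τᵢ with τᵢ = Vᵢ/Q.
τ₁ = 913.7/26.72 = 34.1954 min; τ₂ = 109.7/26.72 = 4.10554 min.
Tank 1: C₁ = C_in(1 − e^(−t/τ₁)). Tank 2 (τ₁ ≠ τ₂): C₂ = C_in[1 − (τ₁ e^(−t/τ₁) − τ₂ e^(−t/τ₂))/(τ₁ − τ₂)].
At t = 87.09: e^(−t/τ₁) = 0.0783290, e^(−t/τ₂) = 6.12908e-10.
C₂ = 0.4125·[1 − (34.1954·0.0783290 − 4.10554·6.12908e-10)/(30.0898)] = 0.4125·0.910984 = 0.375781 kg/m³.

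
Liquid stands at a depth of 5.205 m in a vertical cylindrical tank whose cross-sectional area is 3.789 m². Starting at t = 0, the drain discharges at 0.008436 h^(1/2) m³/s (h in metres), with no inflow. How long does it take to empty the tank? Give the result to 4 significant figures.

Accumulation of liquid (constant cross-section A): A dh/dt = −0.008436 √h.
This is separable: 2 d(√h)/dt = −0.008436/A, so √h = √h₀ − (0.008436/(2A)) t.
Set h = 0: 2√h₀ = (0.008436/A) t_empty ⇒ t_empty = 2A√h₀/0.008436.
t_empty = 2·3.789·√5.205/0.008436 = 7.57800·2.28145/0.008436 = 2049.41 s.

2049 s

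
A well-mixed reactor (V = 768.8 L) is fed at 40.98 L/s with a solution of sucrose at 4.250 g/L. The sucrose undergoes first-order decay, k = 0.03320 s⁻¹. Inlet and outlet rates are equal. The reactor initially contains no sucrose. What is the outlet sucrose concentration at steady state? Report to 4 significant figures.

2.619 g/L

Accumulation = in − out − consumed: V dC/dt = Q C_in − Q C − k V C.
At steady state: 0 = Q C_in − (Q + kV) C_ss, so C_ss = Q C_in/(Q + kV).
C_ss = 40.98·4.250/(40.98 + 0.03320·768.8) = 174.165/66.5042 = 2.61886 g/L.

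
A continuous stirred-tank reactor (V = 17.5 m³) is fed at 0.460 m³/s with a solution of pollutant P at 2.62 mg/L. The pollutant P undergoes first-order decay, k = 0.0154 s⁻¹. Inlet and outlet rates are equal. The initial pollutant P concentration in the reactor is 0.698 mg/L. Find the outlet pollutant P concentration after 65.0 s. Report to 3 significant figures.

1.59 mg/L

Accumulation = in − out − consumed: V dC/dt = Q C_in − Q C − k V C.
This is linear with rate a = Q/V + k = 0.041686 s⁻¹.
C_ss = Q C_in/(Q + kV) = 1.6521 mg/L; C(t) = C_ss + (C₀ − C_ss) e^(−a t).
C(65.0) = 1.6521 + (-0.95409)·e^(−0.041686·65.0) = 1.6521 + (-0.95409)·0.066565 = 1.5886 mg/L.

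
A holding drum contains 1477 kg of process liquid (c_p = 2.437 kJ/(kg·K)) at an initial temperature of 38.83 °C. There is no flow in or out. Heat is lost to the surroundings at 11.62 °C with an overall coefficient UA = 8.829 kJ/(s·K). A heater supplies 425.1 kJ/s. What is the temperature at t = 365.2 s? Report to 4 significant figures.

51.22 °C

M c_p dT/dt = −UA(T − T_amb) + Q̇.
dT/dt = (T_ss − T)/τ with T_ss = T_amb + Q̇/UA = 11.62 + 425.1/8.829 = 59.7681 °C, τ = M c_p/UA = 1477·2.437/8.829 = 407.685 s.
T approaches T_ss exponentially: T(t) = T_ss + (T₀ − T_ss) e^(−t/τ).
T(365.2) = 59.7681 + (-20.9381)·0.408285 = 51.2194 °C.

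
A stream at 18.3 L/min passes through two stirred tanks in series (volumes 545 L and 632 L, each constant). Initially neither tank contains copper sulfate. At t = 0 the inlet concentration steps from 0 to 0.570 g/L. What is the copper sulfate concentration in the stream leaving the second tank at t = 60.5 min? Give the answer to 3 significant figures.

0.320 g/L

Time constants: τᵢ = Vᵢ/Q for each well-mixed tank.
τ₁ = 545/18.3 = 29.781 min; τ₂ = 632/18.3 = 34.536 min.
Tank 1: C₁ = C_in(1 − e^(−t/τ₁)). Tank 2 (τ₁ ≠ τ₂): C₂ = C_in[1 − (τ₁ e^(−t/τ₁) − τ₂ e^(−t/τ₂))/(τ₁ − τ₂)].
At t = 60.5: e^(−t/τ₁) = 0.13114, e^(−t/τ₂) = 0.17346.
C₂ = 0.570·[1 − (29.781·0.13114 − 34.536·0.17346)/(-4.7541)] = 0.570·0.56146 = 0.32003 g/L.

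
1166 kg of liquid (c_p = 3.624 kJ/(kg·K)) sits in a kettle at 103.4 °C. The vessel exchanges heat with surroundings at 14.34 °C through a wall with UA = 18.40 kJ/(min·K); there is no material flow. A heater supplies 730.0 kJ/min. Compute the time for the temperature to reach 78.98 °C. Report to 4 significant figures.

156.7 min

M c_p dT/dt = −UA(T − T_amb) + Q̇.
τ = M c_p/UA = 229.651 min; T_ss = T_amb + Q̇/UA = 14.34 + 730.0/18.40 = 54.0139 °C.
T(t) = T_ss + (T₀ − T_ss)e^(−t/τ); set T = 78.98:
t = −τ ln[(T − T_ss)/(T₀ − T_ss)] = −229.651 · ln(0.505529) = 156.657 min.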